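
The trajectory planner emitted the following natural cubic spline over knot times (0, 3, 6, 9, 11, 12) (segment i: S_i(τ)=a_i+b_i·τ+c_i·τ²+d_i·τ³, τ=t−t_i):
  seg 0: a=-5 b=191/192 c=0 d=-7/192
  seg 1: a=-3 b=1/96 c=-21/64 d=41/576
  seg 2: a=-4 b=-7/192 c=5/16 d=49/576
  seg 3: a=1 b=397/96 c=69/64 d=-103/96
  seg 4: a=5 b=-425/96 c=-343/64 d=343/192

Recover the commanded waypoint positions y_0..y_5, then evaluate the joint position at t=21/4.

y_0 = S_0(0) = a_0 = -5
y_1 = S_1(0) = a_1 = -3
y_2 = S_2(0) = a_2 = -4
y_3 = S_3(0) = a_3 = 1
y_4 = S_4(0) = a_4 = 5
y_5 = S_4(1) = -3
t_q=21/4 is in segment 1 (τ=9/4); S_1(τ)=-15675/4096

y_0=-5 y_1=-3 y_2=-4 y_3=1 y_4=5 y_5=-3
S(21/4) = -15675/4096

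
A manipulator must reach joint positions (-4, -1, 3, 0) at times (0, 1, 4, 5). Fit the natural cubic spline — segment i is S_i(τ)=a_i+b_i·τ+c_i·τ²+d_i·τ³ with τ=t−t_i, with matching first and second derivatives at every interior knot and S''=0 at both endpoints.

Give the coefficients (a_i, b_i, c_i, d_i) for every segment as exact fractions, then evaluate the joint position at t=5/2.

Δ: Δ0=3, Δ1=4/3, Δ2=-3
row 1: diag=8, rhs=-10; c'=3/8, d'=-5/4
row 2: denom=8−3·3/8=55/8; d'=(-26−3·-5/4)/(55/8)=-178/55
back: M2=-178/55
back: M1=-5/4−3/8·-178/55=-2/55
M: M0=0, M1=-2/55, M2=-178/55, M3=0
seg 0: a=-4, c=M0/2=0, d=(M1−M0)/(6·1)=-1/165, b=Δ0−h0·(2M0+M1)/6=496/165
seg 1: a=-1, c=M1/2=-1/55, d=(M2−M1)/(6·3)=-8/45, b=Δ1−h1·(2M1+M2)/6=493/165
seg 2: a=3, c=M2/2=-89/55, d=(M3−M2)/(6·1)=89/165, b=Δ2−h2·(2M2+M3)/6=-317/165
t_q=5/2 → seg 1, τ=3/2; S=-1+493/165·τ+-1/55·τ²+-8/45·τ³=125/44

  seg 0: a=-4 b=496/165 c=0 d=-1/165
  seg 1: a=-1 b=493/165 c=-1/55 d=-8/45
  seg 2: a=3 b=-317/165 c=-89/55 d=89/165
S(5/2) = 125/44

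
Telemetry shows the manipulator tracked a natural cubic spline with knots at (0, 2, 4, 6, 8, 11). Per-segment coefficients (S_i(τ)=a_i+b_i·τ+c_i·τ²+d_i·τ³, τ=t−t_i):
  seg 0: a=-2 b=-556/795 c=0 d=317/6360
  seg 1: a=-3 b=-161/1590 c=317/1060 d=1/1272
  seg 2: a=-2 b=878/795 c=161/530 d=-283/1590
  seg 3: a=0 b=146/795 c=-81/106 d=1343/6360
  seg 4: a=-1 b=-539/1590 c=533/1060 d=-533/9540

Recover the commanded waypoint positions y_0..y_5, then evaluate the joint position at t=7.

y_0=-2 y_1=-3 y_2=-2 y_3=0 y_4=-1 y_5=1
S(7) = -783/2120

y_0 = S_0(0) = a_0 = -2
y_1 = S_1(0) = a_1 = -3
y_2 = S_2(0) = a_2 = -2
y_3 = S_3(0) = a_3 = 0
y_4 = S_4(0) = a_4 = -1
y_5 = S_4(3) = 1
t_q=7 is in segment 3 (τ=1); S_3(τ)=-783/2120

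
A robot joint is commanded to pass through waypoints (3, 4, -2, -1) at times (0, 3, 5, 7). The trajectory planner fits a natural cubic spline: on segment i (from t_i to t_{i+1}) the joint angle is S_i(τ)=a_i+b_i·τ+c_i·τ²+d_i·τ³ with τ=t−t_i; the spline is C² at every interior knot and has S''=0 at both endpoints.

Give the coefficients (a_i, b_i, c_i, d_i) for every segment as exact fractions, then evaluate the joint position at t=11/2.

  seg 0: a=3 b=379/228 c=0 d=-101/684
  seg 1: a=4 b=-265/114 c=-101/76 d=113/228
  seg 2: a=-2 b=-193/114 c=125/76 d=-125/456
S(11/2) = -3003/1216

Δ: Δ0=1/3, Δ1=-3, Δ2=1/2
row 1: diag=10, rhs=-20; c'=1/5, d'=-2
row 2: denom=8−2·1/5=38/5; d'=(21−2·-2)/(38/5)=125/38
back: M2=125/38
back: M1=-2−1/5·125/38=-101/38
M: M0=0, M1=-101/38, M2=125/38, M3=0
seg 0: a=3, c=M0/2=0, d=(M1−M0)/(6·3)=-101/684, b=Δ0−h0·(2M0+M1)/6=379/228
seg 1: a=4, c=M1/2=-101/76, d=(M2−M1)/(6·2)=113/228, b=Δ1−h1·(2M1+M2)/6=-265/114
seg 2: a=-2, c=M2/2=125/76, d=(M3−M2)/(6·2)=-125/456, b=Δ2−h2·(2M2+M3)/6=-193/114
t_q=11/2 → seg 2, τ=1/2; S=-2+-193/114·τ+125/76·τ²+-125/456·τ³=-3003/1216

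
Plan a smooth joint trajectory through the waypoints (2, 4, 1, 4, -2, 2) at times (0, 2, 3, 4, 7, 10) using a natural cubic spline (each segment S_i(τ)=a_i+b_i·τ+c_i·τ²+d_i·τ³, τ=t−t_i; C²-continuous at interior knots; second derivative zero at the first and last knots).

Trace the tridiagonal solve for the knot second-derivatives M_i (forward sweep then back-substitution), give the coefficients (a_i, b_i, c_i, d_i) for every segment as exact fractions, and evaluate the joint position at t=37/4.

  seg 0: a=2 b=5801/1929 c=0 d=-968/1929
  seg 1: a=4 b=-5815/1929 c=-1936/643 d=5836/1929
  seg 2: a=1 b=77/1929 c=3900/643 d=-5990/1929
  seg 3: a=4 b=5507/1929 c=-2090/643 d=9445/17361
  seg 4: a=-2 b=-3778/1929 c=3175/1929 d=-3175/17361
S(37/4) = -6473/41152

Δ: Δ0=1, Δ1=-3, Δ2=3, Δ3=-2, Δ4=4/3
row 1: diag=6, rhs=-24; c'=1/6, d'=-4
row 2: denom=4−1·1/6=23/6; d'=(36−1·-4)/(23/6)=240/23
row 3: denom=8−1·6/23=178/23; d'=(-30−1·240/23)/(178/23)=-465/89
row 4: denom=12−3·69/178=1929/178; d'=(20−3·-465/89)/(1929/178)=6350/1929
back: M4=6350/1929
back: M3=-465/89−69/178·6350/1929=-4180/643
back: M2=240/23−6/23·-4180/643=7800/643
back: M1=-4−1/6·7800/643=-3872/643
M: M0=0, M1=-3872/643, M2=7800/643, M3=-4180/643, M4=6350/1929, M5=0
seg 0: a=2, c=M0/2=0, d=(M1−M0)/(6·2)=-968/1929, b=Δ0−h0·(2M0+M1)/6=5801/1929
seg 1: a=4, c=M1/2=-1936/643, d=(M2−M1)/(6·1)=5836/1929, b=Δ1−h1·(2M1+M2)/6=-5815/1929
seg 2: a=1, c=M2/2=3900/643, d=(M3−M2)/(6·1)=-5990/1929, b=Δ2−h2·(2M2+M3)/6=77/1929
seg 3: a=4, c=M3/2=-2090/643, d=(M4−M3)/(6·3)=9445/17361, b=Δ3−h3·(2M3+M4)/6=5507/1929
seg 4: a=-2, c=M4/2=3175/1929, d=(M5−M4)/(6·3)=-3175/17361, b=Δ4−h4·(2M4+M5)/6=-3778/1929
t_q=37/4 → seg 4, τ=9/4; S=-2+-3778/1929·τ+3175/1929·τ²+-3175/17361·τ³=-6473/41152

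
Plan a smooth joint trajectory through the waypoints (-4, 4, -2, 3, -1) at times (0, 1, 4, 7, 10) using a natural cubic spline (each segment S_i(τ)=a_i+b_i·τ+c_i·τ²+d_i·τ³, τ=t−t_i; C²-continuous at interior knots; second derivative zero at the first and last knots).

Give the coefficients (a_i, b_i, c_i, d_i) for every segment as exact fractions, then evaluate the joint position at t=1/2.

Δ: Δ0=8, Δ1=-2, Δ2=5/3, Δ3=-4/3
row 1: diag=8, rhs=-60; c'=3/8, d'=-15/2
row 2: denom=12−3·3/8=87/8; d'=(22−3·-15/2)/(87/8)=356/87
row 3: denom=12−3·8/29=324/29; d'=(-18−3·356/87)/(324/29)=-439/162
back: M3=-439/162
back: M2=356/87−8/29·-439/162=392/81
back: M1=-15/2−3/8·392/81=-503/54
M: M0=0, M1=-503/54, M2=392/81, M3=-439/162, M4=0
seg 0: a=-4, c=M0/2=0, d=(M1−M0)/(6·1)=-503/324, b=Δ0−h0·(2M0+M1)/6=3095/324
seg 1: a=4, c=M1/2=-503/108, d=(M2−M1)/(6·3)=2293/2916, b=Δ1−h1·(2M1+M2)/6=793/162
seg 2: a=-2, c=M2/2=196/81, d=(M3−M2)/(6·3)=-1223/2916, b=Δ2−h2·(2M2+M3)/6=-589/324
seg 3: a=3, c=M3/2=-439/324, d=(M4−M3)/(6·3)=439/2916, b=Δ3−h3·(2M3+M4)/6=223/162
t_q=1/2 → seg 0, τ=1/2; S=-4+3095/324·τ+0·τ²+-503/324·τ³=503/864

  seg 0: a=-4 b=3095/324 c=0 d=-503/324
  seg 1: a=4 b=793/162 c=-503/108 d=2293/2916
  seg 2: a=-2 b=-589/324 c=196/81 d=-1223/2916
  seg 3: a=3 b=223/162 c=-439/324 d=439/2916
S(1/2) = 503/864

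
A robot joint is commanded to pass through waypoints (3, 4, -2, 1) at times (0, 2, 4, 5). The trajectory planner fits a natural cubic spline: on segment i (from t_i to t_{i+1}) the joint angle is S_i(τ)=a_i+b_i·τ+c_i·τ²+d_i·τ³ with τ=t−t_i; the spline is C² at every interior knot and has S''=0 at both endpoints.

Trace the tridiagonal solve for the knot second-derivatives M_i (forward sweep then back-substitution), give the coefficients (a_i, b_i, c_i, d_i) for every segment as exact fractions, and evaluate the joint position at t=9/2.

  seg 0: a=3 b=2 c=0 d=-3/8
  seg 1: a=4 b=-5/2 c=-9/4 d=1
  seg 2: a=-2 b=1/2 c=15/4 d=-5/4
S(9/2) = -31/32

Δ: Δ0=1/2, Δ1=-3, Δ2=3
row 1: diag=8, rhs=-21; c'=1/4, d'=-21/8
row 2: denom=6−2·1/4=11/2; d'=(36−2·-21/8)/(11/2)=15/2
back: M2=15/2
back: M1=-21/8−1/4·15/2=-9/2
M: M0=0, M1=-9/2, M2=15/2, M3=0
seg 0: a=3, c=M0/2=0, d=(M1−M0)/(6·2)=-3/8, b=Δ0−h0·(2M0+M1)/6=2
seg 1: a=4, c=M1/2=-9/4, d=(M2−M1)/(6·2)=1, b=Δ1−h1·(2M1+M2)/6=-5/2
seg 2: a=-2, c=M2/2=15/4, d=(M3−M2)/(6·1)=-5/4, b=Δ2−h2·(2M2+M3)/6=1/2
t_q=9/2 → seg 2, τ=1/2; S=-2+1/2·τ+15/4·τ²+-5/4·τ³=-31/32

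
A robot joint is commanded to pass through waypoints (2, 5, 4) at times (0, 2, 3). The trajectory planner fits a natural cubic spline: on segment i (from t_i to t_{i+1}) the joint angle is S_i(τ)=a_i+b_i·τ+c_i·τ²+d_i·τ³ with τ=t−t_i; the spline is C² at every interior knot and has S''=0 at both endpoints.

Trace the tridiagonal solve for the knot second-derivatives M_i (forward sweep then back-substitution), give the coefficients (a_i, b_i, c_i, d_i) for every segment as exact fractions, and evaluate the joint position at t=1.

Δ: Δ0=3/2, Δ1=-1
row 1: diag=6, rhs=-15; c'=1/6, d'=-5/2
back: M1=-5/2
M: M0=0, M1=-5/2, M2=0
seg 0: a=2, c=M0/2=0, d=(M1−M0)/(6·2)=-5/24, b=Δ0−h0·(2M0+M1)/6=7/3
seg 1: a=5, c=M1/2=-5/4, d=(M2−M1)/(6·1)=5/12, b=Δ1−h1·(2M1+M2)/6=-1/6
t_q=1 → seg 0, τ=1; S=2+7/3·τ+0·τ²+-5/24·τ³=33/8

  seg 0: a=2 b=7/3 c=0 d=-5/24
  seg 1: a=5 b=-1/6 c=-5/4 d=5/12
S(1) = 33/8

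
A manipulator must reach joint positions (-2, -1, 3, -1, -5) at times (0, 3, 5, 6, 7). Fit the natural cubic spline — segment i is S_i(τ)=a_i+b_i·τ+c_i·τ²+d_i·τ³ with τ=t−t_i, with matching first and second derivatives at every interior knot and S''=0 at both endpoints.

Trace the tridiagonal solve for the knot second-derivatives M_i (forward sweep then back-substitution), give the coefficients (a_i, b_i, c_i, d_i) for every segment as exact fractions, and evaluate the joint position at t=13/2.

  seg 0: a=-2 b=-563/642 c=0 d=259/1926
  seg 1: a=-1 b=884/321 c=259/214 d=-1019/1284
  seg 2: a=3 b=-619/321 c=-380/107 d=475/321
  seg 3: a=-1 b=-1474/321 c=95/107 d=-95/321
S(13/2) = -2663/856

Δ: Δ0=1/3, Δ1=2, Δ2=-4, Δ3=-4
row 1: diag=10, rhs=10; c'=1/5, d'=1
row 2: denom=6−2·1/5=28/5; d'=(-36−2·1)/(28/5)=-95/14
row 3: denom=4−1·5/28=107/28; d'=(0−1·-95/14)/(107/28)=190/107
back: M3=190/107
back: M2=-95/14−5/28·190/107=-760/107
back: M1=1−1/5·-760/107=259/107
M: M0=0, M1=259/107, M2=-760/107, M3=190/107, M4=0
seg 0: a=-2, c=M0/2=0, d=(M1−M0)/(6·3)=259/1926, b=Δ0−h0·(2M0+M1)/6=-563/642
seg 1: a=-1, c=M1/2=259/214, d=(M2−M1)/(6·2)=-1019/1284, b=Δ1−h1·(2M1+M2)/6=884/321
seg 2: a=3, c=M2/2=-380/107, d=(M3−M2)/(6·1)=475/321, b=Δ2−h2·(2M2+M3)/6=-619/321
seg 3: a=-1, c=M3/2=95/107, d=(M4−M3)/(6·1)=-95/321, b=Δ3−h3·(2M3+M4)/6=-1474/321
t_q=13/2 → seg 3, τ=1/2; S=-1+-1474/321·τ+95/107·τ²+-95/321·τ³=-2663/856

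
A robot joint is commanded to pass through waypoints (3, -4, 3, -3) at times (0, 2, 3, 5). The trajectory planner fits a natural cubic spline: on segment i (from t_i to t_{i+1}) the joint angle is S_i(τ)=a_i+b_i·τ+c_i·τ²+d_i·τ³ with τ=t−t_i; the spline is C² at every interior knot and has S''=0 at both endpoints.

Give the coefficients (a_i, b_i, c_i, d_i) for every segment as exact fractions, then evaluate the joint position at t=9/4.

Δ: Δ0=-7/2, Δ1=7, Δ2=-3
row 1: diag=6, rhs=63; c'=1/6, d'=21/2
row 2: denom=6−1·1/6=35/6; d'=(-60−1·21/2)/(35/6)=-423/35
back: M2=-423/35
back: M1=21/2−1/6·-423/35=438/35
M: M0=0, M1=438/35, M2=-423/35, M3=0
seg 0: a=3, c=M0/2=0, d=(M1−M0)/(6·2)=73/70, b=Δ0−h0·(2M0+M1)/6=-537/70
seg 1: a=-4, c=M1/2=219/35, d=(M2−M1)/(6·1)=-41/10, b=Δ1−h1·(2M1+M2)/6=339/70
seg 2: a=3, c=M2/2=-423/70, d=(M3−M2)/(6·2)=141/140, b=Δ2−h2·(2M2+M3)/6=177/35
t_q=9/4 → seg 1, τ=1/4; S=-4+339/70·τ+219/35·τ²+-41/10·τ³=-11031/4480

  seg 0: a=3 b=-537/70 c=0 d=73/70
  seg 1: a=-4 b=339/70 c=219/35 d=-41/10
  seg 2: a=3 b=177/35 c=-423/70 d=141/140
S(9/4) = -11031/4480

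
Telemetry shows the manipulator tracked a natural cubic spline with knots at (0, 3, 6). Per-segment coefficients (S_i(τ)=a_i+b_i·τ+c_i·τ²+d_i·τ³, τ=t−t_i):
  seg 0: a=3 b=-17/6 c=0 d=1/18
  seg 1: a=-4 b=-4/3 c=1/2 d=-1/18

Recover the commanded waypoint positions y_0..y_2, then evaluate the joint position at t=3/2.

y_0=3 y_1=-4 y_2=-5
S(3/2) = -17/16

y_0 = S_0(0) = a_0 = 3
y_1 = S_1(0) = a_1 = -4
y_2 = S_1(3) = -5
t_q=3/2 is in segment 0 (τ=3/2); S_0(τ)=-17/16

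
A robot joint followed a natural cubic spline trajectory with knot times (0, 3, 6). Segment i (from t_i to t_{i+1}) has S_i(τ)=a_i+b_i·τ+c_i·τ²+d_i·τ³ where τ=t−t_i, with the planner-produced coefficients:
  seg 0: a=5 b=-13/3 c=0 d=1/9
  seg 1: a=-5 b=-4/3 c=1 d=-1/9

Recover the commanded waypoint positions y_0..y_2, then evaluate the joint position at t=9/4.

y_0 = S_0(0) = a_0 = 5
y_1 = S_1(0) = a_1 = -5
y_2 = S_1(3) = -3
t_q=9/4 is in segment 0 (τ=9/4); S_0(τ)=-223/64

y_0=5 y_1=-5 y_2=-3
S(9/4) = -223/64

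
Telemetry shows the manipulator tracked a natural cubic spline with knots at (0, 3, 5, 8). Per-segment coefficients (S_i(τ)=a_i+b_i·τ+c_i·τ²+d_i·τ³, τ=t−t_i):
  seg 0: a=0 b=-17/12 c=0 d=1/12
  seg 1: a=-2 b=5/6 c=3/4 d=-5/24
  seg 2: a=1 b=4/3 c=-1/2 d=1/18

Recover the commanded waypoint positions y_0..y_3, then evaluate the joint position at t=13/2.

y_0 = S_0(0) = a_0 = 0
y_1 = S_1(0) = a_1 = -2
y_2 = S_2(0) = a_2 = 1
y_3 = S_2(3) = 2
t_q=13/2 is in segment 2 (τ=3/2); S_2(τ)=33/16

y_0=0 y_1=-2 y_2=1 y_3=2
S(13/2) = 33/16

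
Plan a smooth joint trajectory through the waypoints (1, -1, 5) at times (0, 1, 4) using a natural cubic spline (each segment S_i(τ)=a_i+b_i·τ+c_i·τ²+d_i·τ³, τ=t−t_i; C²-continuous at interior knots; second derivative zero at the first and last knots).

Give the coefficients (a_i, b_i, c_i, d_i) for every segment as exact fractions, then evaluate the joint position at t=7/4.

  seg 0: a=1 b=-5/2 c=0 d=1/2
  seg 1: a=-1 b=-1 c=3/2 d=-1/6
S(7/4) = -125/128

Δ: Δ0=-2, Δ1=2
row 1: diag=8, rhs=24; c'=3/8, d'=3
back: M1=3
M: M0=0, M1=3, M2=0
seg 0: a=1, c=M0/2=0, d=(M1−M0)/(6·1)=1/2, b=Δ0−h0·(2M0+M1)/6=-5/2
seg 1: a=-1, c=M1/2=3/2, d=(M2−M1)/(6·3)=-1/6, b=Δ1−h1·(2M1+M2)/6=-1
t_q=7/4 → seg 1, τ=3/4; S=-1+-1·τ+3/2·τ²+-1/6·τ³=-125/128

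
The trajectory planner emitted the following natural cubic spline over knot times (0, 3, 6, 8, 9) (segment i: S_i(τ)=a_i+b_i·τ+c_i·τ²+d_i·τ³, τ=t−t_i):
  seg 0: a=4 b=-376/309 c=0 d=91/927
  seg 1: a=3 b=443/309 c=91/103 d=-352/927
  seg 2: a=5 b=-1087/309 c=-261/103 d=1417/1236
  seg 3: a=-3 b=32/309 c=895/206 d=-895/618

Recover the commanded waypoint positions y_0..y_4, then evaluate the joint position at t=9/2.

y_0=4 y_1=3 y_2=5 y_3=-3 y_4=0
S(9/2) = 2413/412

y_0 = S_0(0) = a_0 = 4
y_1 = S_1(0) = a_1 = 3
y_2 = S_2(0) = a_2 = 5
y_3 = S_3(0) = a_3 = -3
y_4 = S_3(1) = 0
t_q=9/2 is in segment 1 (τ=3/2); S_1(τ)=2413/412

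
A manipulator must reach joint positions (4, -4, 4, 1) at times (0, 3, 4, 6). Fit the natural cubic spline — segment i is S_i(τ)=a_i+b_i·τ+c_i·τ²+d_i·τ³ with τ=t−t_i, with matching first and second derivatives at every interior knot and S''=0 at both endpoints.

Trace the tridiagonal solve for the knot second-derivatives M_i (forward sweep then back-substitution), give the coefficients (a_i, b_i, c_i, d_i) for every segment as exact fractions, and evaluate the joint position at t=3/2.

  seg 0: a=4 b=-2075/282 c=0 d=49/94
  seg 1: a=-4 b=947/141 c=441/94 d=-961/282
  seg 2: a=4 b=1657/282 c=-260/47 d=130/141
S(3/2) = -3969/752

Δ: Δ0=-8/3, Δ1=8, Δ2=-3/2
row 1: diag=8, rhs=64; c'=1/8, d'=8
row 2: denom=6−1·1/8=47/8; d'=(-57−1·8)/(47/8)=-520/47
back: M2=-520/47
back: M1=8−1/8·-520/47=441/47
M: M0=0, M1=441/47, M2=-520/47, M3=0
seg 0: a=4, c=M0/2=0, d=(M1−M0)/(6·3)=49/94, b=Δ0−h0·(2M0+M1)/6=-2075/282
seg 1: a=-4, c=M1/2=441/94, d=(M2−M1)/(6·1)=-961/282, b=Δ1−h1·(2M1+M2)/6=947/141
seg 2: a=4, c=M2/2=-260/47, d=(M3−M2)/(6·2)=130/141, b=Δ2−h2·(2M2+M3)/6=1657/282
t_q=3/2 → seg 0, τ=3/2; S=4+-2075/282·τ+0·τ²+49/94·τ³=-3969/752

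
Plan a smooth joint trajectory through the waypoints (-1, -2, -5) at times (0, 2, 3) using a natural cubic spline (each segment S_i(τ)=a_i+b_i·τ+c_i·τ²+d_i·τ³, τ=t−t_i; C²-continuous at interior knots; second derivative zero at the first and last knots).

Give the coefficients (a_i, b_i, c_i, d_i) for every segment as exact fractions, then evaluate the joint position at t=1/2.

  seg 0: a=-1 b=1/3 c=0 d=-5/24
  seg 1: a=-2 b=-13/6 c=-5/4 d=5/12
S(1/2) = -55/64

Δ: Δ0=-1/2, Δ1=-3
row 1: diag=6, rhs=-15; c'=1/6, d'=-5/2
back: M1=-5/2
M: M0=0, M1=-5/2, M2=0
seg 0: a=-1, c=M0/2=0, d=(M1−M0)/(6·2)=-5/24, b=Δ0−h0·(2M0+M1)/6=1/3
seg 1: a=-2, c=M1/2=-5/4, d=(M2−M1)/(6·1)=5/12, b=Δ1−h1·(2M1+M2)/6=-13/6
t_q=1/2 → seg 0, τ=1/2; S=-1+1/3·τ+0·τ²+-5/24·τ³=-55/64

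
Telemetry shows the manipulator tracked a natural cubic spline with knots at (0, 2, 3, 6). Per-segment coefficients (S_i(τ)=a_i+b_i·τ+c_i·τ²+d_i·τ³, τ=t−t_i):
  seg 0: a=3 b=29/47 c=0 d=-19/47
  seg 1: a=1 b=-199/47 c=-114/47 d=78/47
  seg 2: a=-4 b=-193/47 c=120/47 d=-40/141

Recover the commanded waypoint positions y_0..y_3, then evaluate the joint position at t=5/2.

y_0 = S_0(0) = a_0 = 3
y_1 = S_1(0) = a_1 = 1
y_2 = S_2(0) = a_2 = -4
y_3 = S_2(3) = -1
t_q=5/2 is in segment 1 (τ=1/2); S_1(τ)=-285/188

y_0=3 y_1=1 y_2=-4 y_3=-1
S(5/2) = -285/188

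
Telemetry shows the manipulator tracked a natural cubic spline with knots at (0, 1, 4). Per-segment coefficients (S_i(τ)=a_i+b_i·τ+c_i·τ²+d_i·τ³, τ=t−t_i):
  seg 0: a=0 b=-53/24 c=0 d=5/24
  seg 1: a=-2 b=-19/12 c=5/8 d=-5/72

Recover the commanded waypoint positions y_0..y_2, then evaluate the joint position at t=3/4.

y_0 = S_0(0) = a_0 = 0
y_1 = S_1(0) = a_1 = -2
y_2 = S_1(3) = -3
t_q=3/4 is in segment 0 (τ=3/4); S_0(τ)=-803/512

y_0=0 y_1=-2 y_2=-3
S(3/4) = -803/512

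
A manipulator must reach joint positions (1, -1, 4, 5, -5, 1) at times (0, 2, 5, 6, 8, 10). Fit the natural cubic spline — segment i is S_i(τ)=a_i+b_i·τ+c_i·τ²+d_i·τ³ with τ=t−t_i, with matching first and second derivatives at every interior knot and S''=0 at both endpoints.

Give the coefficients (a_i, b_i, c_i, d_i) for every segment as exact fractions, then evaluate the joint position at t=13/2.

  seg 0: a=1 b=-3503/2283 c=0 d=305/2283
  seg 1: a=-1 b=157/2283 c=610/761 d=-614/6849
  seg 2: a=4 b=5611/2283 c=-4/761 d=-3316/2283
  seg 3: a=5 b=-4361/2283 c=-3320/761 d=6433/4566
  seg 4: a=-5 b=-5603/2283 c=3113/761 d=-3113/4566
S(13/2) = 38115/12176

Δ: Δ0=-1, Δ1=5/3, Δ2=1, Δ3=-5, Δ4=3
row 1: diag=10, rhs=16; c'=3/10, d'=8/5
row 2: denom=8−3·3/10=71/10; d'=(-4−3·8/5)/(71/10)=-88/71
row 3: denom=6−1·10/71=416/71; d'=(-36−1·-88/71)/(416/71)=-617/104
row 4: denom=8−2·71/208=761/104; d'=(48−2·-617/104)/(761/104)=6226/761
back: M4=6226/761
back: M3=-617/104−71/208·6226/761=-6640/761
back: M2=-88/71−10/71·-6640/761=-8/761
back: M1=8/5−3/10·-8/761=1220/761
M: M0=0, M1=1220/761, M2=-8/761, M3=-6640/761, M4=6226/761, M5=0
seg 0: a=1, c=M0/2=0, d=(M1−M0)/(6·2)=305/2283, b=Δ0−h0·(2M0+M1)/6=-3503/2283
seg 1: a=-1, c=M1/2=610/761, d=(M2−M1)/(6·3)=-614/6849, b=Δ1−h1·(2M1+M2)/6=157/2283
seg 2: a=4, c=M2/2=-4/761, d=(M3−M2)/(6·1)=-3316/2283, b=Δ2−h2·(2M2+M3)/6=5611/2283
seg 3: a=5, c=M3/2=-3320/761, d=(M4−M3)/(6·2)=6433/4566, b=Δ3−h3·(2M3+M4)/6=-4361/2283
seg 4: a=-5, c=M4/2=3113/761, d=(M5−M4)/(6·2)=-3113/4566, b=Δ4−h4·(2M4+M5)/6=-5603/2283
t_q=13/2 → seg 3, τ=1/2; S=5+-4361/2283·τ+-3320/761·τ²+6433/4566·τ³=38115/12176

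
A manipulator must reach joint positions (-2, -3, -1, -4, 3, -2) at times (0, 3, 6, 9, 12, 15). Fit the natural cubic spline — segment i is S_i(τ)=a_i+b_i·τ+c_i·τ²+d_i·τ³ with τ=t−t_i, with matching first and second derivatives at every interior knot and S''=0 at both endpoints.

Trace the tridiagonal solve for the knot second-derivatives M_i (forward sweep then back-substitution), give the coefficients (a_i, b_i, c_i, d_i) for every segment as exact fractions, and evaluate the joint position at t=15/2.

  seg 0: a=-2 b=-168/209 c=0 d=295/5643
  seg 1: a=-3 b=127/209 c=295/627 d=-848/5643
  seg 2: a=-1 b=-131/209 c=-553/627 d=25/99
  seg 3: a=-4 b=188/209 c=872/627 d=-1717/5643
  seg 4: a=3 b=215/209 c=-845/627 d=845/5643
S(15/2) = -467/152

Δ: Δ0=-1/3, Δ1=2/3, Δ2=-1, Δ3=7/3, Δ4=-5/3
row 1: diag=12, rhs=6; c'=1/4, d'=1/2
row 2: denom=12−3·1/4=45/4; d'=(-10−3·1/2)/(45/4)=-46/45
row 3: denom=12−3·4/15=56/5; d'=(20−3·-46/45)/(56/5)=173/84
row 4: denom=12−3·15/56=627/56; d'=(-24−3·173/84)/(627/56)=-1690/627
back: M4=-1690/627
back: M3=173/84−15/56·-1690/627=1744/627
back: M2=-46/45−4/15·1744/627=-1106/627
back: M1=1/2−1/4·-1106/627=590/627
M: M0=0, M1=590/627, M2=-1106/627, M3=1744/627, M4=-1690/627, M5=0
seg 0: a=-2, c=M0/2=0, d=(M1−M0)/(6·3)=295/5643, b=Δ0−h0·(2M0+M1)/6=-168/209
seg 1: a=-3, c=M1/2=295/627, d=(M2−M1)/(6·3)=-848/5643, b=Δ1−h1·(2M1+M2)/6=127/209
seg 2: a=-1, c=M2/2=-553/627, d=(M3−M2)/(6·3)=25/99, b=Δ2−h2·(2M2+M3)/6=-131/209
seg 3: a=-4, c=M3/2=872/627, d=(M4−M3)/(6·3)=-1717/5643, b=Δ3−h3·(2M3+M4)/6=188/209
seg 4: a=3, c=M4/2=-845/627, d=(M5−M4)/(6·3)=845/5643, b=Δ4−h4·(2M4+M5)/6=215/209
t_q=15/2 → seg 2, τ=3/2; S=-1+-131/209·τ+-553/627·τ²+25/99·τ³=-467/152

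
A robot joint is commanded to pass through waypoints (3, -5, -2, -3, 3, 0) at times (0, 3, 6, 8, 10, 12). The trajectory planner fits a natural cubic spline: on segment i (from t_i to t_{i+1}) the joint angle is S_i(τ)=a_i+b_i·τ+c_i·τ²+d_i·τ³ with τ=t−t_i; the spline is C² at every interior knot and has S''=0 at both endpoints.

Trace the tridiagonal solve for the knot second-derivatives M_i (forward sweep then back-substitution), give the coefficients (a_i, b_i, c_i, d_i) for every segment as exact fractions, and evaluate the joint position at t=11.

  seg 0: a=3 b=-6115/1569 c=0 d=1931/14121
  seg 1: a=-5 b=-322/1569 c=1931/1569 d=-3902/14121
  seg 2: a=-2 b=-442/1569 c=-657/523 d=7199/12552
  seg 3: a=-3 b=4945/3138 c=4571/2092 d=-2311/3138
  seg 4: a=3 b=4639/3138 c=-4673/2092 d=4673/12552
S(11) = 10949/4184

Δ: Δ0=-8/3, Δ1=1, Δ2=-1/2, Δ3=3, Δ4=-3/2
row 1: diag=12, rhs=22; c'=1/4, d'=11/6
row 2: denom=10−3·1/4=37/4; d'=(-9−3·11/6)/(37/4)=-58/37
row 3: denom=8−2·8/37=280/37; d'=(21−2·-58/37)/(280/37)=893/280
row 4: denom=8−2·37/140=523/70; d'=(-27−2·893/280)/(523/70)=-4673/1046
back: M4=-4673/1046
back: M3=893/280−37/140·-4673/1046=4571/1046
back: M2=-58/37−8/37·4571/1046=-1314/523
back: M1=11/6−1/4·-1314/523=3862/1569
M: M0=0, M1=3862/1569, M2=-1314/523, M3=4571/1046, M4=-4673/1046, M5=0
seg 0: a=3, c=M0/2=0, d=(M1−M0)/(6·3)=1931/14121, b=Δ0−h0·(2M0+M1)/6=-6115/1569
seg 1: a=-5, c=M1/2=1931/1569, d=(M2−M1)/(6·3)=-3902/14121, b=Δ1−h1·(2M1+M2)/6=-322/1569
seg 2: a=-2, c=M2/2=-657/523, d=(M3−M2)/(6·2)=7199/12552, b=Δ2−h2·(2M2+M3)/6=-442/1569
seg 3: a=-3, c=M3/2=4571/2092, d=(M4−M3)/(6·2)=-2311/3138, b=Δ3−h3·(2M3+M4)/6=4945/3138
seg 4: a=3, c=M4/2=-4673/2092, d=(M5−M4)/(6·2)=4673/12552, b=Δ4−h4·(2M4+M5)/6=4639/3138
t_q=11 → seg 4, τ=1; S=3+4639/3138·τ+-4673/2092·τ²+4673/12552·τ³=10949/4184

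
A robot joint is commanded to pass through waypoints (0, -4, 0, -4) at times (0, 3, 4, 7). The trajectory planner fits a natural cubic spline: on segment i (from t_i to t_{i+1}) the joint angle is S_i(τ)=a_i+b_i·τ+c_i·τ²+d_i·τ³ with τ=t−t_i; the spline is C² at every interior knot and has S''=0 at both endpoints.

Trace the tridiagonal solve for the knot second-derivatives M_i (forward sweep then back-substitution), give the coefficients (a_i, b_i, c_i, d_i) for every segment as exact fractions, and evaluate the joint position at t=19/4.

  seg 0: a=0 b=-76/21 c=0 d=16/63
  seg 1: a=-4 b=68/21 c=16/7 d=-32/21
  seg 2: a=0 b=68/21 c=-16/7 d=16/63
S(19/4) = 5/4

Δ: Δ0=-4/3, Δ1=4, Δ2=-4/3
row 1: diag=8, rhs=32; c'=1/8, d'=4
row 2: denom=8−1·1/8=63/8; d'=(-32−1·4)/(63/8)=-32/7
back: M2=-32/7
back: M1=4−1/8·-32/7=32/7
M: M0=0, M1=32/7, M2=-32/7, M3=0
seg 0: a=0, c=M0/2=0, d=(M1−M0)/(6·3)=16/63, b=Δ0−h0·(2M0+M1)/6=-76/21
seg 1: a=-4, c=M1/2=16/7, d=(M2−M1)/(6·1)=-32/21, b=Δ1−h1·(2M1+M2)/6=68/21
seg 2: a=0, c=M2/2=-16/7, d=(M3−M2)/(6·3)=16/63, b=Δ2−h2·(2M2+M3)/6=68/21
t_q=19/4 → seg 2, τ=3/4; S=0+68/21·τ+-16/7·τ²+16/63·τ³=5/4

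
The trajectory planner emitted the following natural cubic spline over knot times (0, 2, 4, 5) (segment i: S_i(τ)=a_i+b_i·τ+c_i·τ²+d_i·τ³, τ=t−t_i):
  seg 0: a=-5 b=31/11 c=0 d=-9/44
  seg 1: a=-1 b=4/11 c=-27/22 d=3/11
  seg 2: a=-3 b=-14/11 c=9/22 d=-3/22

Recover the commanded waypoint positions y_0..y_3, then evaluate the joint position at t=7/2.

y_0 = S_0(0) = a_0 = -5
y_1 = S_1(0) = a_1 = -1
y_2 = S_2(0) = a_2 = -3
y_3 = S_2(1) = -4
t_q=7/2 is in segment 1 (τ=3/2); S_1(τ)=-101/44

y_0=-5 y_1=-1 y_2=-3 y_3=-4
S(7/2) = -101/44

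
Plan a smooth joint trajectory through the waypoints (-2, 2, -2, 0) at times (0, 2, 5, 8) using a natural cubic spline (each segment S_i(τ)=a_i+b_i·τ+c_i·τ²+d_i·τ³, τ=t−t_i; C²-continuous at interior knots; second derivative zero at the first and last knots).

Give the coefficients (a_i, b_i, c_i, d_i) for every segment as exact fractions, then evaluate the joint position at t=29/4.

Δ: Δ0=2, Δ1=-4/3, Δ2=2/3
row 1: diag=10, rhs=-20; c'=3/10, d'=-2
row 2: denom=12−3·3/10=111/10; d'=(12−3·-2)/(111/10)=60/37
back: M2=60/37
back: M1=-2−3/10·60/37=-92/37
M: M0=0, M1=-92/37, M2=60/37, M3=0
seg 0: a=-2, c=M0/2=0, d=(M1−M0)/(6·2)=-23/111, b=Δ0−h0·(2M0+M1)/6=314/111
seg 1: a=2, c=M1/2=-46/37, d=(M2−M1)/(6·3)=76/333, b=Δ1−h1·(2M1+M2)/6=38/111
seg 2: a=-2, c=M2/2=30/37, d=(M3−M2)/(6·3)=-10/111, b=Δ2−h2·(2M2+M3)/6=-106/111
t_q=29/4 → seg 2, τ=9/4; S=-2+-106/111·τ+30/37·τ²+-10/111·τ³=-1267/1184

  seg 0: a=-2 b=314/111 c=0 d=-23/111
  seg 1: a=2 b=38/111 c=-46/37 d=76/333
  seg 2: a=-2 b=-106/111 c=30/37 d=-10/111
S(29/4) = -1267/1184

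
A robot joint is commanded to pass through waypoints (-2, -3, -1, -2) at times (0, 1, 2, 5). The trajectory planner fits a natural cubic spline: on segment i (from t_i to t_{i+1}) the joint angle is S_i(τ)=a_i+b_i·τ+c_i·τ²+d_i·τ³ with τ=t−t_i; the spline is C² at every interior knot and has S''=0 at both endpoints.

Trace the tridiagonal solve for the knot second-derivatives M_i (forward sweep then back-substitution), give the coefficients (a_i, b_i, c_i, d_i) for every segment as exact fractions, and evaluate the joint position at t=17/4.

Δ: Δ0=-1, Δ1=2, Δ2=-1/3
row 1: diag=4, rhs=18; c'=1/4, d'=9/2
row 2: denom=8−1·1/4=31/4; d'=(-14−1·9/2)/(31/4)=-74/31
back: M2=-74/31
back: M1=9/2−1/4·-74/31=158/31
M: M0=0, M1=158/31, M2=-74/31, M3=0
seg 0: a=-2, c=M0/2=0, d=(M1−M0)/(6·1)=79/93, b=Δ0−h0·(2M0+M1)/6=-172/93
seg 1: a=-3, c=M1/2=79/31, d=(M2−M1)/(6·1)=-116/93, b=Δ1−h1·(2M1+M2)/6=65/93
seg 2: a=-1, c=M2/2=-37/31, d=(M3−M2)/(6·3)=37/279, b=Δ2−h2·(2M2+M3)/6=191/93
t_q=17/4 → seg 2, τ=9/4; S=-1+191/93·τ+-37/31·τ²+37/279·τ³=-1807/1984

  seg 0: a=-2 b=-172/93 c=0 d=79/93
  seg 1: a=-3 b=65/93 c=79/31 d=-116/93
  seg 2: a=-1 b=191/93 c=-37/31 d=37/279
S(17/4) = -1807/1984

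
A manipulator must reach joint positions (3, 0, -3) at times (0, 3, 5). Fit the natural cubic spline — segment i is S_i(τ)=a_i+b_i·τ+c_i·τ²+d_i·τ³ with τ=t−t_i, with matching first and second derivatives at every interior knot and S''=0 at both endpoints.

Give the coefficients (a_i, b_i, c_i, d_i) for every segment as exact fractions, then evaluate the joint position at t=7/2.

Δ: Δ0=-1, Δ1=-3/2
row 1: diag=10, rhs=-3; c'=1/5, d'=-3/10
back: M1=-3/10
M: M0=0, M1=-3/10, M2=0
seg 0: a=3, c=M0/2=0, d=(M1−M0)/(6·3)=-1/60, b=Δ0−h0·(2M0+M1)/6=-17/20
seg 1: a=0, c=M1/2=-3/20, d=(M2−M1)/(6·2)=1/40, b=Δ1−h1·(2M1+M2)/6=-13/10
t_q=7/2 → seg 1, τ=1/2; S=0+-13/10·τ+-3/20·τ²+1/40·τ³=-219/320

  seg 0: a=3 b=-17/20 c=0 d=-1/60
  seg 1: a=0 b=-13/10 c=-3/20 d=1/40
S(7/2) = -219/320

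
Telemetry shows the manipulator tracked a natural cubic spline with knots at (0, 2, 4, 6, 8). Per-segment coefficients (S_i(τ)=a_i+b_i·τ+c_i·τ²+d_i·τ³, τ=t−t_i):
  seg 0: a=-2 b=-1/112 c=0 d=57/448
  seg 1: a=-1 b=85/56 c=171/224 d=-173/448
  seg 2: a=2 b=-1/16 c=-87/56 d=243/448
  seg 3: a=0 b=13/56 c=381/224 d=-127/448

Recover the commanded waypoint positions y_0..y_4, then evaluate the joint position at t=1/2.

y_0 = S_0(0) = a_0 = -2
y_1 = S_1(0) = a_1 = -1
y_2 = S_2(0) = a_2 = 2
y_3 = S_3(0) = a_3 = 0
y_4 = S_3(2) = 5
t_q=1/2 is in segment 0 (τ=1/2); S_0(τ)=-7127/3584

y_0=-2 y_1=-1 y_2=2 y_3=0 y_4=5
S(1/2) = -7127/3584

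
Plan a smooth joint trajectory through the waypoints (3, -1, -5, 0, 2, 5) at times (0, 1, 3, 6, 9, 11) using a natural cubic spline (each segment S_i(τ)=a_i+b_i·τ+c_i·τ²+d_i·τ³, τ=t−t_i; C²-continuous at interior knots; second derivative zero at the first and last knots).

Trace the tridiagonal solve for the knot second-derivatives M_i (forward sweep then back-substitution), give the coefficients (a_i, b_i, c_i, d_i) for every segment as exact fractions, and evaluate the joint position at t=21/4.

  seg 0: a=3 b=-23855/5676 c=0 d=1151/5676
  seg 1: a=-1 b=-10201/2838 c=1151/1892 d=134/1419
  seg 2: a=-5 b=-79/2838 c=2223/1892 d=-3463/17028
  seg 3: a=0 b=8689/5676 c=-310/473 d=695/5676
  seg 4: a=2 b=2567/2838 c=845/1892 d=-845/11352
S(21/4) = -173275/121088

Δ: Δ0=-4, Δ1=-2, Δ2=5/3, Δ3=2/3, Δ4=3/2
row 1: diag=6, rhs=12; c'=1/3, d'=2
row 2: denom=10−2·1/3=28/3; d'=(22−2·2)/(28/3)=27/14
row 3: denom=12−3·9/28=309/28; d'=(-6−3·27/14)/(309/28)=-110/103
row 4: denom=10−3·28/103=946/103; d'=(5−3·-110/103)/(946/103)=845/946
back: M4=845/946
back: M3=-110/103−28/103·845/946=-620/473
back: M2=27/14−9/28·-620/473=2223/946
back: M1=2−1/3·2223/946=1151/946
M: M0=0, M1=1151/946, M2=2223/946, M3=-620/473, M4=845/946, M5=0
seg 0: a=3, c=M0/2=0, d=(M1−M0)/(6·1)=1151/5676, b=Δ0−h0·(2M0+M1)/6=-23855/5676
seg 1: a=-1, c=M1/2=1151/1892, d=(M2−M1)/(6·2)=134/1419, b=Δ1−h1·(2M1+M2)/6=-10201/2838
seg 2: a=-5, c=M2/2=2223/1892, d=(M3−M2)/(6·3)=-3463/17028, b=Δ2−h2·(2M2+M3)/6=-79/2838
seg 3: a=0, c=M3/2=-310/473, d=(M4−M3)/(6·3)=695/5676, b=Δ3−h3·(2M3+M4)/6=8689/5676
seg 4: a=2, c=M4/2=845/1892, d=(M5−M4)/(6·2)=-845/11352, b=Δ4−h4·(2M4+M5)/6=2567/2838
t_q=21/4 → seg 2, τ=9/4; S=-5+-79/2838·τ+2223/1892·τ²+-3463/17028·τ³=-173275/121088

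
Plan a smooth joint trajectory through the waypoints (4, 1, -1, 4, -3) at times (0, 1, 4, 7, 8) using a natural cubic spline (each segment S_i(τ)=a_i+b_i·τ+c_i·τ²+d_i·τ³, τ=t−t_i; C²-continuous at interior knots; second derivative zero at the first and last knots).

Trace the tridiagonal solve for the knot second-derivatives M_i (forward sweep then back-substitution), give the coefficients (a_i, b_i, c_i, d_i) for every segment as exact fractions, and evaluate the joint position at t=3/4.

Δ: Δ0=-3, Δ1=-2/3, Δ2=5/3, Δ3=-7
row 1: diag=8, rhs=14; c'=3/8, d'=7/4
row 2: denom=12−3·3/8=87/8; d'=(14−3·7/4)/(87/8)=70/87
row 3: denom=8−3·8/29=208/29; d'=(-52−3·70/87)/(208/29)=-789/104
back: M3=-789/104
back: M2=70/87−8/29·-789/104=113/39
back: M1=7/4−3/8·113/39=69/104
M: M0=0, M1=69/104, M2=113/39, M3=-789/104, M4=0
seg 0: a=4, c=M0/2=0, d=(M1−M0)/(6·1)=23/208, b=Δ0−h0·(2M0+M1)/6=-647/208
seg 1: a=1, c=M1/2=69/208, d=(M2−M1)/(6·3)=697/5616, b=Δ1−h1·(2M1+M2)/6=-289/104
seg 2: a=-1, c=M2/2=113/78, d=(M3−M2)/(6·3)=-3271/5616, b=Δ2−h2·(2M2+M3)/6=41/16
seg 3: a=4, c=M3/2=-789/208, d=(M4−M3)/(6·1)=263/208, b=Δ3−h3·(2M3+M4)/6=-465/104
t_q=3/4 → seg 0, τ=3/4; S=4+-647/208·τ+0·τ²+23/208·τ³=22813/13312

  seg 0: a=4 b=-647/208 c=0 d=23/208
  seg 1: a=1 b=-289/104 c=69/208 d=697/5616
  seg 2: a=-1 b=41/16 c=113/78 d=-3271/5616
  seg 3: a=4 b=-465/104 c=-789/208 d=263/208
S(3/4) = 22813/13312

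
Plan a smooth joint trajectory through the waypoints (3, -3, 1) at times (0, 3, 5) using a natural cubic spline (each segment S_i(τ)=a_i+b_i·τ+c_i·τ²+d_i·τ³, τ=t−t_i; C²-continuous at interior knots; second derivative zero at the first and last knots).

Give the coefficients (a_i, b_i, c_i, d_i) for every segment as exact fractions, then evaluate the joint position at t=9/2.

  seg 0: a=3 b=-16/5 c=0 d=2/15
  seg 1: a=-3 b=2/5 c=6/5 d=-1/5
S(9/2) = -3/8

Δ: Δ0=-2, Δ1=2
row 1: diag=10, rhs=24; c'=1/5, d'=12/5
back: M1=12/5
M: M0=0, M1=12/5, M2=0
seg 0: a=3, c=M0/2=0, d=(M1−M0)/(6·3)=2/15, b=Δ0−h0·(2M0+M1)/6=-16/5
seg 1: a=-3, c=M1/2=6/5, d=(M2−M1)/(6·2)=-1/5, b=Δ1−h1·(2M1+M2)/6=2/5
t_q=9/2 → seg 1, τ=3/2; S=-3+2/5·τ+6/5·τ²+-1/5·τ³=-3/8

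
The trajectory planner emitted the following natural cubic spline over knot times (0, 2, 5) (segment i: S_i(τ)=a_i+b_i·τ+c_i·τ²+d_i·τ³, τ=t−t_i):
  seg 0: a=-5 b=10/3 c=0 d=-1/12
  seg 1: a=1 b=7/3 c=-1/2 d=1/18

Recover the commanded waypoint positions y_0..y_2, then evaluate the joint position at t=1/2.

y_0=-5 y_1=1 y_2=5
S(1/2) = -107/32

y_0 = S_0(0) = a_0 = -5
y_1 = S_1(0) = a_1 = 1
y_2 = S_1(3) = 5
t_q=1/2 is in segment 0 (τ=1/2); S_0(τ)=-107/32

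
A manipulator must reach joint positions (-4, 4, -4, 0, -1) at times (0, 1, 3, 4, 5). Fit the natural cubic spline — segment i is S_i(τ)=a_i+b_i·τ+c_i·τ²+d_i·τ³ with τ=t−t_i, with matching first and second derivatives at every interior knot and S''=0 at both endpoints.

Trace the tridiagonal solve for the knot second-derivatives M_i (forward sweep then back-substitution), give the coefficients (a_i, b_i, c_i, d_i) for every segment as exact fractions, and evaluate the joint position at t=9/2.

  seg 0: a=-4 b=663/61 c=0 d=-175/61
  seg 1: a=4 b=138/61 c=-525/61 d=167/61
  seg 2: a=-4 b=42/61 c=477/61 d=-275/61
  seg 3: a=0 b=171/61 c=-348/61 d=116/61
S(9/2) = 13/61

Δ: Δ0=8, Δ1=-4, Δ2=4, Δ3=-1
row 1: diag=6, rhs=-72; c'=1/3, d'=-12
row 2: denom=6−2·1/3=16/3; d'=(48−2·-12)/(16/3)=27/2
row 3: denom=4−1·3/16=61/16; d'=(-30−1·27/2)/(61/16)=-696/61
back: M3=-696/61
back: M2=27/2−3/16·-696/61=954/61
back: M1=-12−1/3·954/61=-1050/61
M: M0=0, M1=-1050/61, M2=954/61, M3=-696/61, M4=0
seg 0: a=-4, c=M0/2=0, d=(M1−M0)/(6·1)=-175/61, b=Δ0−h0·(2M0+M1)/6=663/61
seg 1: a=4, c=M1/2=-525/61, d=(M2−M1)/(6·2)=167/61, b=Δ1−h1·(2M1+M2)/6=138/61
seg 2: a=-4, c=M2/2=477/61, d=(M3−M2)/(6·1)=-275/61, b=Δ2−h2·(2M2+M3)/6=42/61
seg 3: a=0, c=M3/2=-348/61, d=(M4−M3)/(6·1)=116/61, b=Δ3−h3·(2M3+M4)/6=171/61
t_q=9/2 → seg 3, τ=1/2; S=0+171/61·τ+-348/61·τ²+116/61·τ³=13/61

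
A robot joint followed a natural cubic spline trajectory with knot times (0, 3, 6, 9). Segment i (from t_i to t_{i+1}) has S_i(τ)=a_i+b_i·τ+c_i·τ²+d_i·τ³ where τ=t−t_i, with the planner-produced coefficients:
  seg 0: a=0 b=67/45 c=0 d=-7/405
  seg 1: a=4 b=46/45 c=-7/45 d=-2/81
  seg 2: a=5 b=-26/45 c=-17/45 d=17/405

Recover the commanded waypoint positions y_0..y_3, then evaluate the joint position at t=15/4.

y_0 = S_0(0) = a_0 = 0
y_1 = S_1(0) = a_1 = 4
y_2 = S_2(0) = a_2 = 5
y_3 = S_2(3) = 1
t_q=15/4 is in segment 1 (τ=3/4); S_1(τ)=747/160

y_0=0 y_1=4 y_2=5 y_3=1
S(15/4) = 747/160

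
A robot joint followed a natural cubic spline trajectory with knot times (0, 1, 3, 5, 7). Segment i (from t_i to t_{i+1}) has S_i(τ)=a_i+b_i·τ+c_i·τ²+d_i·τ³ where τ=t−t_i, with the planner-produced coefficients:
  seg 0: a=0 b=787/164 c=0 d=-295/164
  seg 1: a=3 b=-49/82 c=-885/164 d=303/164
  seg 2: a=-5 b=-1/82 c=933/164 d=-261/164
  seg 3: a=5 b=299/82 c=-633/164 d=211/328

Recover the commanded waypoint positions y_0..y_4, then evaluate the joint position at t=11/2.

y_0 = S_0(0) = a_0 = 0
y_1 = S_1(0) = a_1 = 3
y_2 = S_2(0) = a_2 = -5
y_3 = S_3(0) = a_3 = 5
y_4 = S_3(2) = 2
t_q=11/2 is in segment 3 (τ=1/2); S_3(τ)=15583/2624

y_0=0 y_1=3 y_2=-5 y_3=5 y_4=2
S(11/2) = 15583/2624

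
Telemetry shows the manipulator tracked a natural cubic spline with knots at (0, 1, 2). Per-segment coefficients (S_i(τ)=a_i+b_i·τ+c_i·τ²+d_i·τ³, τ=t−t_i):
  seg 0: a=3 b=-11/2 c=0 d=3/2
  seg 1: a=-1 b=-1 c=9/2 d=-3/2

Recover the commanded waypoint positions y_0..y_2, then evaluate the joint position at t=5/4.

y_0=3 y_1=-1 y_2=1
S(5/4) = -127/128

y_0 = S_0(0) = a_0 = 3
y_1 = S_1(0) = a_1 = -1
y_2 = S_1(1) = 1
t_q=5/4 is in segment 1 (τ=1/4); S_1(τ)=-127/128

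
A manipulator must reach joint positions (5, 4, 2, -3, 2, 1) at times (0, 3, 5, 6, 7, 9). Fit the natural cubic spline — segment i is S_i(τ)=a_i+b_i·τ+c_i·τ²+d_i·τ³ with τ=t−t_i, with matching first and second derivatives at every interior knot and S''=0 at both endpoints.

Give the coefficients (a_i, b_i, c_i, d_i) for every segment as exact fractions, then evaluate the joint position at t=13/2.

  seg 0: a=5 b=-3271/3684 c=0 d=227/3684
  seg 1: a=4 b=1429/1842 c=681/1228 d=-2657/3684
  seg 2: a=2 b=-10427/1842 c=-4633/1228 d=16333/3684
  seg 3: a=-3 b=347/3684 c=2925/307 d=-17027/3684
  seg 4: a=2 b=9733/1842 c=-5327/1228 d=5327/7368
S(13/2) = -11285/9824

Δ: Δ0=-1/3, Δ1=-1, Δ2=-5, Δ3=5, Δ4=-1/2
row 1: diag=10, rhs=-4; c'=1/5, d'=-2/5
row 2: denom=6−2·1/5=28/5; d'=(-24−2·-2/5)/(28/5)=-29/7
row 3: denom=4−1·5/28=107/28; d'=(60−1·-29/7)/(107/28)=1796/107
row 4: denom=6−1·28/107=614/107; d'=(-33−1·1796/107)/(614/107)=-5327/614
back: M4=-5327/614
back: M3=1796/107−28/107·-5327/614=5850/307
back: M2=-29/7−5/28·5850/307=-4633/614
back: M1=-2/5−1/5·-4633/614=681/614
M: M0=0, M1=681/614, M2=-4633/614, M3=5850/307, M4=-5327/614, M5=0
seg 0: a=5, c=M0/2=0, d=(M1−M0)/(6·3)=227/3684, b=Δ0−h0·(2M0+M1)/6=-3271/3684
seg 1: a=4, c=M1/2=681/1228, d=(M2−M1)/(6·2)=-2657/3684, b=Δ1−h1·(2M1+M2)/6=1429/1842
seg 2: a=2, c=M2/2=-4633/1228, d=(M3−M2)/(6·1)=16333/3684, b=Δ2−h2·(2M2+M3)/6=-10427/1842
seg 3: a=-3, c=M3/2=2925/307, d=(M4−M3)/(6·1)=-17027/3684, b=Δ3−h3·(2M3+M4)/6=347/3684
seg 4: a=2, c=M4/2=-5327/1228, d=(M5−M4)/(6·2)=5327/7368, b=Δ4−h4·(2M4+M5)/6=9733/1842
t_q=13/2 → seg 3, τ=1/2; S=-3+347/3684·τ+2925/307·τ²+-17027/3684·τ³=-11285/9824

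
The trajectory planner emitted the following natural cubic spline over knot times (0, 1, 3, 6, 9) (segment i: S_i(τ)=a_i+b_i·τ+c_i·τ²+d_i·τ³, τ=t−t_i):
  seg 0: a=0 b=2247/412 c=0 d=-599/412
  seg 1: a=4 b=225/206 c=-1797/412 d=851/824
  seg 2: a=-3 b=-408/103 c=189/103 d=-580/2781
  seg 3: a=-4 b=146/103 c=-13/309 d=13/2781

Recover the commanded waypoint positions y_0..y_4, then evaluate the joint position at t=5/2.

y_0 = S_0(0) = a_0 = 0
y_1 = S_1(0) = a_1 = 4
y_2 = S_2(0) = a_2 = -3
y_3 = S_3(0) = a_3 = -4
y_4 = S_3(3) = 0
t_q=5/2 is in segment 1 (τ=3/2); S_1(τ)=-4547/6592

y_0=0 y_1=4 y_2=-3 y_3=-4 y_4=0
S(5/2) = -4547/6592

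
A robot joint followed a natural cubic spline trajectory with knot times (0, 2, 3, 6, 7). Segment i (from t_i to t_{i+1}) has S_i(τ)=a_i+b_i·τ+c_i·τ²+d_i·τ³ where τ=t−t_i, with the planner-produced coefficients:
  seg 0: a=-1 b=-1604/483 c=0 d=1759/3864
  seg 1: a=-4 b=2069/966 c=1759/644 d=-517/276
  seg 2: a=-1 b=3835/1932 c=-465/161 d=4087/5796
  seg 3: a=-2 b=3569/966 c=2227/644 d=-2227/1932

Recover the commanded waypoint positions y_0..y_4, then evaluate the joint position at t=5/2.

y_0 = S_0(0) = a_0 = -1
y_1 = S_1(0) = a_1 = -4
y_2 = S_2(0) = a_2 = -1
y_3 = S_3(0) = a_3 = -2
y_4 = S_3(1) = 4
t_q=5/2 is in segment 1 (τ=1/2); S_1(τ)=-12779/5152

y_0=-1 y_1=-4 y_2=-1 y_3=-2 y_4=4
S(5/2) = -12779/5152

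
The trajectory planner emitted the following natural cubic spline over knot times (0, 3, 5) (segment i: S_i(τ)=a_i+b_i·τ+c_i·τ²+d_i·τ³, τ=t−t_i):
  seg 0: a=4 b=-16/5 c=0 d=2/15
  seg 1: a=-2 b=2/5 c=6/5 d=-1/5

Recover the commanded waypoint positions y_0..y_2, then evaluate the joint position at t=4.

y_0=4 y_1=-2 y_2=2
S(4) = -3/5

y_0 = S_0(0) = a_0 = 4
y_1 = S_1(0) = a_1 = -2
y_2 = S_1(2) = 2
t_q=4 is in segment 1 (τ=1); S_1(τ)=-3/5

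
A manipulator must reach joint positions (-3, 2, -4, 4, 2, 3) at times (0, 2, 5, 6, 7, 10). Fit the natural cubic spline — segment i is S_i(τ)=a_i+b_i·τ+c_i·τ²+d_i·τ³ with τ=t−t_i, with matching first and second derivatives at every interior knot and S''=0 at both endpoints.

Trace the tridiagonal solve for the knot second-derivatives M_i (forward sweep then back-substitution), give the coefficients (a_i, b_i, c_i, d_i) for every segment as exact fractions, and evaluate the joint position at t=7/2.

Δ: Δ0=5/2, Δ1=-2, Δ2=8, Δ3=-2, Δ4=1/3
row 1: diag=10, rhs=-27; c'=3/10, d'=-27/10
row 2: denom=8−3·3/10=71/10; d'=(60−3·-27/10)/(71/10)=681/71
row 3: denom=4−1·10/71=274/71; d'=(-60−1·681/71)/(274/71)=-4941/274
row 4: denom=8−1·71/274=2121/274; d'=(14−1·-4941/274)/(2121/274)=8777/2121
back: M4=8777/2121
back: M3=-4941/274−71/274·8777/2121=-40522/2121
back: M2=681/71−10/71·-40522/2121=26051/2121
back: M1=-27/10−3/10·26051/2121=-4514/707
M: M0=0, M1=-4514/707, M2=26051/2121, M3=-40522/2121, M4=8777/2121, M5=0
seg 0: a=-3, c=M0/2=0, d=(M1−M0)/(6·2)=-2257/4242, b=Δ0−h0·(2M0+M1)/6=19633/4242
seg 1: a=2, c=M1/2=-2257/707, d=(M2−M1)/(6·3)=39593/38178, b=Δ1−h1·(2M1+M2)/6=-7451/4242
seg 2: a=-4, c=M2/2=26051/4242, d=(M3−M2)/(6·1)=-7397/1414, b=Δ2−h2·(2M2+M3)/6=15038/2121
seg 3: a=4, c=M3/2=-20261/2121, d=(M4−M3)/(6·1)=16433/4242, b=Δ3−h3·(2M3+M4)/6=15605/4242
seg 4: a=2, c=M4/2=8777/4242, d=(M5−M4)/(6·3)=-8777/38178, b=Δ4−h4·(2M4+M5)/6=-2690/707
t_q=7/2 → seg 1, τ=3/2; S=2+-7451/4242·τ+-2257/707·τ²+39593/38178·τ³=-6977/1616

  seg 0: a=-3 b=19633/4242 c=0 d=-2257/4242
  seg 1: a=2 b=-7451/4242 c=-2257/707 d=39593/38178
  seg 2: a=-4 b=15038/2121 c=26051/4242 d=-7397/1414
  seg 3: a=4 b=15605/4242 c=-20261/2121 d=16433/4242
  seg 4: a=2 b=-2690/707 c=8777/4242 d=-8777/38178
S(7/2) = -6977/1616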